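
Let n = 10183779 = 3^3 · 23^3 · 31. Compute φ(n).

φ(3^3) = 3^2·(3−1) = 9·2 = 18.
φ(23^3) = 23^2·(23−1) = 529·22 = 11638.
φ(31) = 31 − 1 = 30.
φ(10183779) = 18 × 11638 × 30 = 6284520.

6284520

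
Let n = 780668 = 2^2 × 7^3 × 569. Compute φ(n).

333984

φ(780668) = 780668 · (1 − 1/2) · (1 − 1/7) · (1 − 1/569)
       = 780668 · 3408/7966 = 333984.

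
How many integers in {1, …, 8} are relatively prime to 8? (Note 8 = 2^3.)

4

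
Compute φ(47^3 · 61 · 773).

φ(4895565919) = 4895565919 · (1 − 1/47) · (1 − 1/61) · (1 − 1/773)
       = 4895565919 · 2130720/2216191 = 4706760480.

4706760480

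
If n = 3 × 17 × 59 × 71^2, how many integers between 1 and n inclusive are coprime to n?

φ(15168369) = 15168369 · (1 − 1/3) · (1 − 1/17) · (1 − 1/59) · (1 − 1/71)
       = 15168369 · 129920/213639 = 9224320.

9224320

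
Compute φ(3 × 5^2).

φ(3) = 3 − 1 = 2.
φ(5^2) = 5^1·(5−1) = 5·4 = 20.
φ(75) = 2 × 20 = 40.

40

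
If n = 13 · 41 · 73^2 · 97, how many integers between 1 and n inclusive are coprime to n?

242196480

φ(275514629) = 275514629 · (1 − 1/13) · (1 − 1/41) · (1 − 1/73) · (1 − 1/97)
       = 275514629 · 3317760/3774173 = 242196480.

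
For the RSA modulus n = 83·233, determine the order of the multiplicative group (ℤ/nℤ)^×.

φ(83) = 83 − 1 = 82.
φ(233) = 233 − 1 = 232.
Multiply: 82 · 232 = 19024.

19024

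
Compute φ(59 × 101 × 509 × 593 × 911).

φ(1638567128213) = 1638567128213 · (1 − 1/59) · (1 − 1/101) · (1 − 1/509) · (1 − 1/593) · (1 − 1/911)
       = 1638567128213 · 1587284608000/1638567128213 = 1587284608000.

1587284608000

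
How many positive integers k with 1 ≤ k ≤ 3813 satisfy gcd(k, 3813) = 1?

2400

Factor 3813: 3813 = 3 · 31 · 41.
φ(3) = 3 − 1 = 2.
φ(31) = 31 − 1 = 30.
φ(41) = 41 − 1 = 40.
Since φ is multiplicative, φ(3813) = 2 · 30 · 40 = 2400.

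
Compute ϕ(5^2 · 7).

120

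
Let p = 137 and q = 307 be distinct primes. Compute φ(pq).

41616

For distinct primes, φ(pq) = (p−1)(q−1) = 136 × 306 = 41616.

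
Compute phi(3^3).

φ(3^3) = 3^3 − 3^2 = 27 − 9 = 18.

18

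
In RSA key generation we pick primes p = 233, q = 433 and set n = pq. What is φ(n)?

φ(n) = (p − 1)(q − 1) = (233−1)(433−1) = 232·432 = 100224.

100224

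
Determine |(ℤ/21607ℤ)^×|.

First factor: 21607 = 17 × 31 × 41.
φ(17) = 17 − 1 = 16.
φ(31) = 31 − 1 = 30.
φ(41) = 41 − 1 = 40.
Multiply: 16 · 30 · 40 = 19200.

19200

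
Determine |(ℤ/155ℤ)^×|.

155 = 5 · 31.
φ(155) = 155 · (1 − 1/5) · (1 − 1/31)
       = 155 · 120/155 = 120.

120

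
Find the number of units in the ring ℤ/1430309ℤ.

1270080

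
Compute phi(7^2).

φ(49) = 49 · (1 − 1/7)
       = 49 · 6/7 = 42.

42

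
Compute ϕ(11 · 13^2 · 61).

93600

φ(113399) = 113399 · (1 − 1/11) · (1 − 1/13) · (1 − 1/61)
       = 113399 · 7200/8723 = 93600.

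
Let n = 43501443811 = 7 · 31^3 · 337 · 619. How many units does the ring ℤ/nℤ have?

φ(43501443811) = 43501443811 · (1 − 1/7) · (1 − 1/31) · (1 − 1/337) · (1 − 1/619)
       = 43501443811 · 37376640/45266851 = 35918951040.

35918951040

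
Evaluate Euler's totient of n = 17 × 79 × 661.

φ(887723) = 887723 · (1 − 1/17) · (1 − 1/79) · (1 − 1/661)
       = 887723 · 823680/887723 = 823680.

823680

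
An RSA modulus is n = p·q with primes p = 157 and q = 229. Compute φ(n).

φ(pq) = (p−1)(q−1) = 156 · 228 = 35568.

35568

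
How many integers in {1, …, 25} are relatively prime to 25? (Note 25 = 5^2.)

20

φ(5^2) = 5^2 − 5^1 = 25 − 5 = 20.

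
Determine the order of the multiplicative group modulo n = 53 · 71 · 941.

φ(53) = 53 − 1 = 52.
φ(71) = 71 − 1 = 70.
φ(941) = 941 − 1 = 940.
φ(3540983) = 52 × 70 × 940 = 3421600.

3421600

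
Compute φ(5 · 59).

232

φ(295) = 295 · (1 − 1/5) · (1 − 1/59)
       = 295 · 232/295 = 232.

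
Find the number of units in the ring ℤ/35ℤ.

24

35 = 5 · 7.
φ(35) = 35 · (1 − 1/5) · (1 − 1/7)
       = 35 · 24/35 = 24.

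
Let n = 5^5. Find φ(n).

φ(3125) = 3125 · (1 − 1/5)
       = 3125 · 4/5 = 2500.

2500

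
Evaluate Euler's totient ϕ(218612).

First factor: 218612 = 2^2 · 31 · 41 · 43.
φ(218612) = 218612 · (1 − 1/2) · (1 − 1/31) · (1 − 1/41) · (1 − 1/43)
       = 218612 · 50400/109306 = 100800.

100800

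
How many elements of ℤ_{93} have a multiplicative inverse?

60

First factor: 93 = 3 · 31.
φ(3) = 3 − 1 = 2.
φ(31) = 31 − 1 = 30.
Since φ is multiplicative, φ(93) = 2 · 30 = 60.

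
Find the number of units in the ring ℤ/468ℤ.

First factor: 468 = 2^2 * 3^2 * 13.
φ(2^2) = 2^2 − 2^1 = 4 − 2 = 2.
φ(3^2) = 3^1·(3−1) = 3·2 = 6.
φ(13) = 13 − 1 = 12.
φ(468) = 2 × 6 × 12 = 144.

144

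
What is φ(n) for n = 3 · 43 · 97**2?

φ(3) = 3 − 1 = 2.
φ(43) = 43 − 1 = 42.
φ(97^2) = 97^2 − 97^1 = 9409 − 97 = 9312.
Multiply: 2 · 42 · 9312 = 782208.

782208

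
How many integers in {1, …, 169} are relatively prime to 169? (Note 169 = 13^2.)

156

φ(13^2) = 13^2 − 13^1 = 169 − 13 = 156.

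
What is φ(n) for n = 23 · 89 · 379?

731808

φ(775813) = 775813 · (1 − 1/23) · (1 − 1/89) · (1 − 1/379)
       = 775813 · 731808/775813 = 731808.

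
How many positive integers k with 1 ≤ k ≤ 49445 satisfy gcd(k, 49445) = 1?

33600

First factor: 49445 = 5 * 11 * 29 * 31.
φ(49445) = 49445 · (1 − 1/5) · (1 − 1/11) · (1 − 1/29) · (1 − 1/31)
       = 49445 · 33600/49445 = 33600.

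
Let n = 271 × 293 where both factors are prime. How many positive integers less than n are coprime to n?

78840

φ(pq) = (p−1)(q−1) = 270 · 292 = 78840.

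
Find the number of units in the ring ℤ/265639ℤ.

216000

265639 = 11 · 19 · 31 · 41.
φ(265639) = 265639 · (1 − 1/11) · (1 − 1/19) · (1 − 1/31) · (1 − 1/41)
       = 265639 · 216000/265639 = 216000.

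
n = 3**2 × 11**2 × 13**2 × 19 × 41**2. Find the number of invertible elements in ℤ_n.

φ(3^2) = 3^1·(3−1) = 3·2 = 6.
φ(11^2) = 11^1·(11−1) = 11·10 = 110.
φ(13^2) = 13^2 − 13^1 = 169 − 13 = 156.
φ(19) = 19 − 1 = 18.
φ(41^2) = 41^2 − 41^1 = 1681 − 41 = 1640.
Since φ is multiplicative, φ(5878085499) = 6 · 110 · 156 · 18 · 1640 = 3039379200.

3039379200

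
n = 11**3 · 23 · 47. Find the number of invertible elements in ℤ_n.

1224520

φ(1438811) = 1438811 · (1 − 1/11) · (1 − 1/23) · (1 − 1/47)
       = 1438811 · 10120/11891 = 1224520.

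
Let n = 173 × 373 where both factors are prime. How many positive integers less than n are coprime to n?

63984

φ(173) = 173 − 1 = 172.
φ(373) = 373 − 1 = 372.
Multiply: 172 · 372 = 63984.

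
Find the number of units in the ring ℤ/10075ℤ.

First factor: 10075 = 5^2 · 13 · 31.
φ(10075) = 10075 · (1 − 1/5) · (1 − 1/13) · (1 − 1/31)
       = 10075 · 1440/2015 = 7200.

7200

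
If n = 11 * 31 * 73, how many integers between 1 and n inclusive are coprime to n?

φ(24893) = 24893 · (1 − 1/11) · (1 − 1/31) · (1 − 1/73)
       = 24893 · 21600/24893 = 21600.

21600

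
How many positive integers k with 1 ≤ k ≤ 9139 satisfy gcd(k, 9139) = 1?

First factor: 9139 = 13 · 19 · 37.
φ(13) = 13 − 1 = 12.
φ(19) = 19 − 1 = 18.
φ(37) = 37 − 1 = 36.
φ(9139) = 12 × 18 × 36 = 7776.

7776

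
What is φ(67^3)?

296274

φ(300763) = 300763 · (1 − 1/67)
       = 300763 · 66/67 = 296274.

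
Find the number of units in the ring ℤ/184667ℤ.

142560

First factor: 184667 = 7 * 23 * 31 * 37.
φ(184667) = 184667 · (1 − 1/7) · (1 − 1/23) · (1 − 1/31) · (1 − 1/37)
       = 184667 · 142560/184667 = 142560.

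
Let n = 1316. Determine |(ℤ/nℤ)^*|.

552

First factor: 1316 = 2^2 · 7 · 47.
φ(1316) = 1316 · (1 − 1/2) · (1 − 1/7) · (1 − 1/47)
       = 1316 · 276/658 = 552.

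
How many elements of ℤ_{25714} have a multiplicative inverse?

11088

Factor 25714: 25714 = 2 × 13 × 23 × 43.
φ(25714) = 25714 · (1 − 1/2) · (1 − 1/13) · (1 − 1/23) · (1 − 1/43)
       = 25714 · 11088/25714 = 11088.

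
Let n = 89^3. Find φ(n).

697048

φ(89^3) = 89^3 − 89^2 = 704969 − 7921 = 697048.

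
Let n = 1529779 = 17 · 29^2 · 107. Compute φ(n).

φ(1529779) = 1529779 · (1 − 1/17) · (1 − 1/29) · (1 − 1/107)
       = 1529779 · 47488/52751 = 1377152.

1377152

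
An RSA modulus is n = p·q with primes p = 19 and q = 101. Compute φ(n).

φ(pq) = (p−1)(q−1) = 18 · 100 = 1800.

1800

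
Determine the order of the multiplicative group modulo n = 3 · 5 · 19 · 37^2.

191808

φ(390165) = 390165 · (1 − 1/3) · (1 − 1/5) · (1 − 1/19) · (1 − 1/37)
       = 390165 · 5184/10545 = 191808.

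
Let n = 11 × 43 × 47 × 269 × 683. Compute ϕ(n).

3531232320

φ(4084434937) = 4084434937 · (1 − 1/11) · (1 − 1/43) · (1 − 1/47) · (1 − 1/269) · (1 − 1/683)
       = 4084434937 · 3531232320/4084434937 = 3531232320.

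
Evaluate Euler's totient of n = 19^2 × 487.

φ(175807) = 175807 · (1 − 1/19) · (1 − 1/487)
       = 175807 · 8748/9253 = 166212.

166212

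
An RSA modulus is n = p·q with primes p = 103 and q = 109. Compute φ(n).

φ(pq) = (p−1)(q−1) = 102 · 108 = 11016.

11016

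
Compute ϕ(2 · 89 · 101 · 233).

2041600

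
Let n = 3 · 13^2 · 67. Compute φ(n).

20592

φ(3) = 3 − 1 = 2.
φ(13^2) = 13^2 − 13^1 = 169 − 13 = 156.
φ(67) = 67 − 1 = 66.
Multiply: 2 · 156 · 66 = 20592.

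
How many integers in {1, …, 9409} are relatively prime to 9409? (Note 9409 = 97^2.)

φ(9409) = 9409 · (1 − 1/97)
       = 9409 · 96/97 = 9312.

9312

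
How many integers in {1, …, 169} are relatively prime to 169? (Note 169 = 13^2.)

φ(169) = 169 · (1 − 1/13)
       = 169 · 12/13 = 156.

156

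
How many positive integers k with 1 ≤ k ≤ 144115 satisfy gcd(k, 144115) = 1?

103680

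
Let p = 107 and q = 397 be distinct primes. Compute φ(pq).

φ(42479) = 42479 · (1 − 1/107) · (1 − 1/397)
       = 42479 · 41976/42479 = 41976.

41976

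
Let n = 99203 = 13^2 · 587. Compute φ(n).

91416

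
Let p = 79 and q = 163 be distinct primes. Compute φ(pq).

12636

φ(pq) = (p−1)(q−1) = 78 · 162 = 12636.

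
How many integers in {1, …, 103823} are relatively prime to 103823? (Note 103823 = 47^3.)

101614

φ(103823) = 103823 · (1 − 1/47)
       = 103823 · 46/47 = 101614.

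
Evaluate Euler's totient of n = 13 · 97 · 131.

149760

φ(13) = 13 − 1 = 12.
φ(97) = 97 − 1 = 96.
φ(131) = 131 − 1 = 130.
Since φ is multiplicative, φ(165191) = 12 · 96 · 130 = 149760.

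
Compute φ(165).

80

Factor 165: 165 = 3 * 5 * 11.
φ(3) = 3 − 1 = 2.
φ(5) = 5 − 1 = 4.
φ(11) = 11 − 1 = 10.
Multiply: 2 · 4 · 10 = 80.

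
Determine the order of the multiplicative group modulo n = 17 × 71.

1120

φ(1207) = 1207 · (1 − 1/17) · (1 − 1/71)
       = 1207 · 1120/1207 = 1120.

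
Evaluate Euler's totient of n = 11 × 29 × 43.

11760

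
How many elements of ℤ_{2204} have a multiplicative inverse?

1008

2204 = 2^2 · 19 · 29.
φ(2204) = 2204 · (1 − 1/2) · (1 − 1/19) · (1 − 1/29)
       = 2204 · 504/1102 = 1008.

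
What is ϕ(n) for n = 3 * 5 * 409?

φ(6135) = 6135 · (1 − 1/3) · (1 − 1/5) · (1 − 1/409)
       = 6135 · 3264/6135 = 3264.

3264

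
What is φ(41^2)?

φ(1681) = 1681 · (1 − 1/41)
       = 1681 · 40/41 = 1640.

1640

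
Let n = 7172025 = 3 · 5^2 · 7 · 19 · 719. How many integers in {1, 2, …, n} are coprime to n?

3101760

φ(3) = 3 − 1 = 2.
φ(5^2) = 5^2 − 5^1 = 25 − 5 = 20.
φ(7) = 7 − 1 = 6.
φ(19) = 19 − 1 = 18.
φ(719) = 719 − 1 = 718.
φ(7172025) = 2 × 20 × 6 × 18 × 718 = 3101760.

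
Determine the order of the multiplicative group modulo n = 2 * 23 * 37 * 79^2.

φ(10622182) = 10622182 · (1 − 1/2) · (1 − 1/23) · (1 − 1/37) · (1 − 1/79)
       = 10622182 · 61776/134458 = 4880304.

4880304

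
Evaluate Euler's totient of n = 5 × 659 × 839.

2205616

φ(2764505) = 2764505 · (1 − 1/5) · (1 − 1/659) · (1 − 1/839)
       = 2764505 · 2205616/2764505 = 2205616.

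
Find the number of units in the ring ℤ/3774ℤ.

Factor 3774: 3774 = 2 × 3 × 17 × 37.
φ(3774) = 3774 · (1 − 1/2) · (1 − 1/3) · (1 − 1/17) · (1 − 1/37)
       = 3774 · 1152/3774 = 1152.

1152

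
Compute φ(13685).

Factor 13685: 13685 = 5 · 7 · 17 · 23.
φ(5) = 5 − 1 = 4.
φ(7) = 7 − 1 = 6.
φ(17) = 17 − 1 = 16.
φ(23) = 23 − 1 = 22.
Multiply: 4 · 6 · 16 · 22 = 8448.

8448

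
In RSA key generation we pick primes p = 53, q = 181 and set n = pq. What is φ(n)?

9360

φ(pq) = (p−1)(q−1) = 52 · 180 = 9360.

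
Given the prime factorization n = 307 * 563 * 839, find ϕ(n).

144112536

φ(145013599) = 145013599 · (1 − 1/307) · (1 − 1/563) · (1 − 1/839)
       = 145013599 · 144112536/145013599 = 144112536.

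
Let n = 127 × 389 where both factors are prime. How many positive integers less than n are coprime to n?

48888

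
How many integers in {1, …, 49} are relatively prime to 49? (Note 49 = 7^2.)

φ(49) = 49 · (1 − 1/7)
       = 49 · 6/7 = 42.

42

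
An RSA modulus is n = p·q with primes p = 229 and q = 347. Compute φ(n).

78888

φ(79463) = 79463 · (1 − 1/229) · (1 − 1/347)
       = 79463 · 78888/79463 = 78888.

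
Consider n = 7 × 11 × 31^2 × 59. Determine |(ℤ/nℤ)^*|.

3236400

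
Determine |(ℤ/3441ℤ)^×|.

2160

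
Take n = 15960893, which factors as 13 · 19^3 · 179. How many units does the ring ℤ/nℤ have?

13879728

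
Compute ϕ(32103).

32103 = 3^3 · 29 · 41.
φ(3^3) = 3^2·(3−1) = 9·2 = 18.
φ(29) = 29 − 1 = 28.
φ(41) = 41 − 1 = 40.
Multiply: 18 · 28 · 40 = 20160.

20160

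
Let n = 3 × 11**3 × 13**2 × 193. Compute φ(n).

φ(3) = 3 − 1 = 2.
φ(11^3) = 11^2·(11−1) = 121·10 = 1210.
φ(13^2) = 13^1·(13−1) = 13·12 = 156.
φ(193) = 193 − 1 = 192.
Multiply: 2 · 1210 · 156 · 192 = 72483840.

72483840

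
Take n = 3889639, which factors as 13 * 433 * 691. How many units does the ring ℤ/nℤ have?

3576960

φ(13) = 13 − 1 = 12.
φ(433) = 433 − 1 = 432.
φ(691) = 691 − 1 = 690.
Since φ is multiplicative, φ(3889639) = 12 · 432 · 690 = 3576960.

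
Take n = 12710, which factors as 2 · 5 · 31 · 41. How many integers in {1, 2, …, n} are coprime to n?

4800

φ(12710) = 12710 · (1 − 1/2) · (1 − 1/5) · (1 − 1/31) · (1 − 1/41)
       = 12710 · 4800/12710 = 4800.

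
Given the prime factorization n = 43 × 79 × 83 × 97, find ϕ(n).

φ(43) = 43 − 1 = 42.
φ(79) = 79 − 1 = 78.
φ(83) = 83 − 1 = 82.
φ(97) = 97 − 1 = 96.
Since φ is multiplicative, φ(27349247) = 42 · 78 · 82 · 96 = 25788672.

25788672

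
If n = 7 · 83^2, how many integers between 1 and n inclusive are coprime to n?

φ(7) = 7 − 1 = 6.
φ(83^2) = 83^2 − 83^1 = 6889 − 83 = 6806.
Since φ is multiplicative, φ(48223) = 6 · 6806 = 40836.

40836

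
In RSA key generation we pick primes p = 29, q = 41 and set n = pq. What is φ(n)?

1120

φ(pq) = (p−1)(q−1) = 28 · 40 = 1120.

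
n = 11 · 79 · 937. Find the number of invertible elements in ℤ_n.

φ(814253) = 814253 · (1 − 1/11) · (1 − 1/79) · (1 − 1/937)
       = 814253 · 730080/814253 = 730080.

730080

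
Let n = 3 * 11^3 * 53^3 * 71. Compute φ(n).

φ(3) = 3 − 1 = 2.
φ(11^3) = 11^3 − 11^2 = 1331 − 121 = 1210.
φ(53^3) = 53^2·(53−1) = 2809·52 = 146068.
φ(71) = 71 − 1 = 70.
Since φ is multiplicative, φ(42207076131) = 2 · 1210 · 146068 · 70 = 24743919200.

24743919200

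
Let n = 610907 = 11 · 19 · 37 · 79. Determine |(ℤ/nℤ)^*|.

505440

φ(11) = 11 − 1 = 10.
φ(19) = 19 − 1 = 18.
φ(37) = 37 − 1 = 36.
φ(79) = 79 − 1 = 78.
φ(610907) = 10 × 18 × 36 × 78 = 505440.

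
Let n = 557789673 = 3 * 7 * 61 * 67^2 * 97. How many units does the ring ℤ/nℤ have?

φ(3) = 3 − 1 = 2.
φ(7) = 7 − 1 = 6.
φ(61) = 61 − 1 = 60.
φ(67^2) = 67^2 − 67^1 = 4489 − 67 = 4422.
φ(97) = 97 − 1 = 96.
φ(557789673) = 2 × 6 × 60 × 4422 × 96 = 305648640.

305648640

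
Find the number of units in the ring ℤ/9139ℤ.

7776

9139 = 13 × 19 × 37.
φ(13) = 13 − 1 = 12.
φ(19) = 19 − 1 = 18.
φ(37) = 37 − 1 = 36.
φ(9139) = 12 × 18 × 36 = 7776.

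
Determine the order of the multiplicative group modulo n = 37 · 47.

1656

φ(1739) = 1739 · (1 − 1/37) · (1 − 1/47)
       = 1739 · 1656/1739 = 1656.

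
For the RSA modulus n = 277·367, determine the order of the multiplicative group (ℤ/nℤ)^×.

101016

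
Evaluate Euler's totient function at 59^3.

φ(205379) = 205379 · (1 − 1/59)
       = 205379 · 58/59 = 201898.

201898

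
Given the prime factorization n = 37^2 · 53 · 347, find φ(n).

23965344

φ(25177279) = 25177279 · (1 − 1/37) · (1 − 1/53) · (1 − 1/347)
       = 25177279 · 647712/680467 = 23965344.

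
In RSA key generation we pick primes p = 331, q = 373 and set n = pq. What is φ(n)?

φ(n) = (p − 1)(q − 1) = (331−1)(373−1) = 330·372 = 122760.

122760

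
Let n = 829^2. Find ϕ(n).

φ(829^2) = 829^2 − 829^1 = 687241 − 829 = 686412.

686412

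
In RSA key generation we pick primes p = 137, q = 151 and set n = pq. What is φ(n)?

20400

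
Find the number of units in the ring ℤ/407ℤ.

360

Factor 407: 407 = 11 × 37.
φ(407) = 407 · (1 − 1/11) · (1 − 1/37)
       = 407 · 360/407 = 360.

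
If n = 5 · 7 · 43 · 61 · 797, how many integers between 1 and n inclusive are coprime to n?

48142080

φ(5) = 5 − 1 = 4.
φ(7) = 7 − 1 = 6.
φ(43) = 43 − 1 = 42.
φ(61) = 61 − 1 = 60.
φ(797) = 797 − 1 = 796.
Multiply: 4 · 6 · 42 · 60 · 796 = 48142080.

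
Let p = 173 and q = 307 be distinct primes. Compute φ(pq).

φ(53111) = 53111 · (1 − 1/173) · (1 − 1/307)
       = 53111 · 52632/53111 = 52632.

52632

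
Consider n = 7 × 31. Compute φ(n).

180

φ(7) = 7 − 1 = 6.
φ(31) = 31 − 1 = 30.
φ(217) = 6 × 30 = 180.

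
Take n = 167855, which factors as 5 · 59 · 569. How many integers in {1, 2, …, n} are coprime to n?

131776

φ(5) = 5 − 1 = 4.
φ(59) = 59 − 1 = 58.
φ(569) = 569 − 1 = 568.
Multiply: 4 · 58 · 568 = 131776.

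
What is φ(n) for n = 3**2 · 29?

168

φ(3^2) = 3^2 − 3^1 = 9 − 3 = 6.
φ(29) = 29 − 1 = 28.
Since φ is multiplicative, φ(261) = 6 · 28 = 168.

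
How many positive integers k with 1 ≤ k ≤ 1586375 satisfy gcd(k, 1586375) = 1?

1058400

Factor 1586375: 1586375 = 5^3 · 7^3 · 37.
φ(1586375) = 1586375 · (1 − 1/5) · (1 − 1/7) · (1 − 1/37)
       = 1586375 · 864/1295 = 1058400.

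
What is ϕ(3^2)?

6

φ(3^2) = 3^1·(3−1) = 3·2 = 6.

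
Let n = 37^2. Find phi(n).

φ(37^2) = 37^2 − 37^1 = 1369 − 37 = 1332.

1332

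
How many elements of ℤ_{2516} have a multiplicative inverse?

Prime factorization: 2516 = 2^2 × 17 × 37.
φ(2516) = 2516 · (1 − 1/2) · (1 − 1/17) · (1 − 1/37)
       = 2516 · 576/1258 = 1152.

1152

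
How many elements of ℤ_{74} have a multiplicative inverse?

36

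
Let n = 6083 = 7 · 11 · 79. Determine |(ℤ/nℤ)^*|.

φ(7) = 7 − 1 = 6.
φ(11) = 11 − 1 = 10.
φ(79) = 79 − 1 = 78.
Since φ is multiplicative, φ(6083) = 6 · 10 · 78 = 4680.

4680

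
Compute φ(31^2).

930

φ(961) = 961 · (1 − 1/31)
       = 961 · 30/31 = 930.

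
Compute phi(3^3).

φ(27) = 27 · (1 − 1/3)
       = 27 · 2/3 = 18.

18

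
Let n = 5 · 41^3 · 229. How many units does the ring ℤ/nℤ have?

61322880

φ(78914545) = 78914545 · (1 − 1/5) · (1 − 1/41) · (1 − 1/229)
       = 78914545 · 36480/46945 = 61322880.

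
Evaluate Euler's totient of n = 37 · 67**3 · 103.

1087918128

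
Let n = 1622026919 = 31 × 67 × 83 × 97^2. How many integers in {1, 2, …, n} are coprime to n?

1511896320

φ(31) = 31 − 1 = 30.
φ(67) = 67 − 1 = 66.
φ(83) = 83 − 1 = 82.
φ(97^2) = 97^2 − 97^1 = 9409 − 97 = 9312.
φ(1622026919) = 30 × 66 × 82 × 9312 = 1511896320.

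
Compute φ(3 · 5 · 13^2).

φ(2535) = 2535 · (1 − 1/3) · (1 − 1/5) · (1 − 1/13)
       = 2535 · 96/195 = 1248.

1248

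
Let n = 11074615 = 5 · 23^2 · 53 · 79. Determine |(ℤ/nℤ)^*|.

8209344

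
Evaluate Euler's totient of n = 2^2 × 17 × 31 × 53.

49920

φ(2^2) = 2^1·(2−1) = 2·1 = 2.
φ(17) = 17 − 1 = 16.
φ(31) = 31 − 1 = 30.
φ(53) = 53 − 1 = 52.
Since φ is multiplicative, φ(111724) = 2 · 16 · 30 · 52 = 49920.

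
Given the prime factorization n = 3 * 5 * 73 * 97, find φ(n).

φ(106215) = 106215 · (1 − 1/3) · (1 − 1/5) · (1 − 1/73) · (1 − 1/97)
       = 106215 · 55296/106215 = 55296.

55296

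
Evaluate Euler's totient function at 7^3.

294

φ(7^3) = 7^3 − 7^2 = 343 − 49 = 294.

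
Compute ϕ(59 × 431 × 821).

20450800

φ(20877209) = 20877209 · (1 − 1/59) · (1 − 1/431) · (1 − 1/821)
       = 20877209 · 20450800/20877209 = 20450800.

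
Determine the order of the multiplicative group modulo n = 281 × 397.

110880

φ(281) = 281 − 1 = 280.
φ(397) = 397 − 1 = 396.
φ(111557) = 280 × 396 = 110880.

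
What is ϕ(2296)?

Factor 2296: 2296 = 2**3 · 7 · 41.
φ(2296) = 2296 · (1 − 1/2) · (1 − 1/7) · (1 − 1/41)
       = 2296 · 240/574 = 960.

960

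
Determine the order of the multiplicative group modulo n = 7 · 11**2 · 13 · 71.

554400

φ(7) = 7 − 1 = 6.
φ(11^2) = 11^1·(11−1) = 11·10 = 110.
φ(13) = 13 − 1 = 12.
φ(71) = 71 − 1 = 70.
Since φ is multiplicative, φ(781781) = 6 · 110 · 12 · 70 = 554400.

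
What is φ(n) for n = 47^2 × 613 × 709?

936785952

φ(960068953) = 960068953 · (1 − 1/47) · (1 − 1/613) · (1 − 1/709)
       = 960068953 · 19931616/20426999 = 936785952.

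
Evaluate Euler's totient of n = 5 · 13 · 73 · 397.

1368576

φ(5) = 5 − 1 = 4.
φ(13) = 13 − 1 = 12.
φ(73) = 73 − 1 = 72.
φ(397) = 397 − 1 = 396.
Since φ is multiplicative, φ(1883765) = 4 · 12 · 72 · 396 = 1368576.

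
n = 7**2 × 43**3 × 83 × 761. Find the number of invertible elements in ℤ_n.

203265155520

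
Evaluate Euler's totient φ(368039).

296352

First factor: 368039 = 7**3 × 29 × 37.
φ(7^3) = 7^2·(7−1) = 49·6 = 294.
φ(29) = 29 − 1 = 28.
φ(37) = 37 − 1 = 36.
Since φ is multiplicative, φ(368039) = 294 · 28 · 36 = 296352.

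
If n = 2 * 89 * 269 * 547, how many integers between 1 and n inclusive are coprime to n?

12876864

φ(2) = 2 − 1 = 1.
φ(89) = 89 − 1 = 88.
φ(269) = 269 − 1 = 268.
φ(547) = 547 − 1 = 546.
φ(26191454) = 1 × 88 × 268 × 546 = 12876864.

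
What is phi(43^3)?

77658

φ(79507) = 79507 · (1 − 1/43)
       = 79507 · 42/43 = 77658.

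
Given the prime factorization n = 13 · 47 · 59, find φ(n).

φ(36049) = 36049 · (1 − 1/13) · (1 − 1/47) · (1 − 1/59)
       = 36049 · 32016/36049 = 32016.

32016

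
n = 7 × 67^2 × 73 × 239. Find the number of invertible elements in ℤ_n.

φ(7) = 7 − 1 = 6.
φ(67^2) = 67^1·(67−1) = 67·66 = 4422.
φ(73) = 73 − 1 = 72.
φ(239) = 239 − 1 = 238.
φ(548237081) = 6 × 4422 × 72 × 238 = 454652352.

454652352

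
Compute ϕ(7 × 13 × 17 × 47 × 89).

φ(7) = 7 − 1 = 6.
φ(13) = 13 − 1 = 12.
φ(17) = 17 − 1 = 16.
φ(47) = 47 − 1 = 46.
φ(89) = 89 − 1 = 88.
Since φ is multiplicative, φ(6471101) = 6 · 12 · 16 · 46 · 88 = 4663296.

4663296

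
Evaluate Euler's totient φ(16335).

7920

Factor 16335: 16335 = 3**3 * 5 * 11**2.
φ(3^3) = 3^3 − 3^2 = 27 − 9 = 18.
φ(5) = 5 − 1 = 4.
φ(11^2) = 11^2 − 11^1 = 121 − 11 = 110.
Since φ is multiplicative, φ(16335) = 18 · 4 · 110 = 7920.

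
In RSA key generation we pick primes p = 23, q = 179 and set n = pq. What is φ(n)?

For distinct primes, φ(pq) = (p−1)(q−1) = 22 × 178 = 3916.

3916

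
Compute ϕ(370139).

261360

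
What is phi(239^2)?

56882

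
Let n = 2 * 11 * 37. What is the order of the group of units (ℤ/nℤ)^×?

φ(814) = 814 · (1 − 1/2) · (1 − 1/11) · (1 − 1/37)
       = 814 · 360/814 = 360.

360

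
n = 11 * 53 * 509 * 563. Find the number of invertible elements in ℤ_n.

φ(167068561) = 167068561 · (1 − 1/11) · (1 − 1/53) · (1 − 1/509) · (1 − 1/563)
       = 167068561 · 148457920/167068561 = 148457920.

148457920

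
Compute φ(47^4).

φ(4879681) = 4879681 · (1 − 1/47)
       = 4879681 · 46/47 = 4775858.

4775858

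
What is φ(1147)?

1080

1147 = 31 · 37.
φ(31) = 31 − 1 = 30.
φ(37) = 37 − 1 = 36.
Since φ is multiplicative, φ(1147) = 30 · 36 = 1080.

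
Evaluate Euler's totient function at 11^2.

φ(11^2) = 11^2 − 11^1 = 121 − 11 = 110.

110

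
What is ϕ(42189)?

23520

First factor: 42189 = 3 * 7**3 * 41.
φ(42189) = 42189 · (1 − 1/3) · (1 − 1/7) · (1 − 1/41)
       = 42189 · 480/861 = 23520.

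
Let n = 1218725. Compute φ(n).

918400

1218725 = 5^2 · 29 · 41^2.
φ(1218725) = 1218725 · (1 − 1/5) · (1 − 1/29) · (1 − 1/41)
       = 1218725 · 4480/5945 = 918400.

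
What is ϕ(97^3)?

903264

φ(97^3) = 97^3 − 97^2 = 912673 − 9409 = 903264.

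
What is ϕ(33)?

Prime factorization: 33 = 3 · 11.
φ(33) = 33 · (1 − 1/3) · (1 − 1/11)
       = 33 · 20/33 = 20.

20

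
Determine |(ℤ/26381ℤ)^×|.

Prime factorization: 26381 = 23 · 31 · 37.
φ(26381) = 26381 · (1 − 1/23) · (1 − 1/31) · (1 − 1/37)
       = 26381 · 23760/26381 = 23760.

23760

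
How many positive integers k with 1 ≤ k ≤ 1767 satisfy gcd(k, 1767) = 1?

1080

First factor: 1767 = 3 * 19 * 31.
φ(3) = 3 − 1 = 2.
φ(19) = 19 − 1 = 18.
φ(31) = 31 − 1 = 30.
Multiply: 2 · 18 · 30 = 1080.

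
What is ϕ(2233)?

1680

First factor: 2233 = 7 · 11 · 29.
φ(7) = 7 − 1 = 6.
φ(11) = 11 − 1 = 10.
φ(29) = 29 − 1 = 28.
Multiply: 6 · 10 · 28 = 1680.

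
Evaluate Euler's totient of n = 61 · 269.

16080

φ(61) = 61 − 1 = 60.
φ(269) = 269 − 1 = 268.
φ(16409) = 60 × 268 = 16080.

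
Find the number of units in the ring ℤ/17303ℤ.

Prime factorization: 17303 = 11**3 × 13.
φ(11^3) = 11^2·(11−1) = 121·10 = 1210.
φ(13) = 13 − 1 = 12.
φ(17303) = 1210 × 12 = 14520.

14520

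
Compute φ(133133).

Prime factorization: 133133 = 7**2 * 11 * 13 * 19.
φ(133133) = 133133 · (1 − 1/7) · (1 − 1/11) · (1 − 1/13) · (1 − 1/19)
       = 133133 · 12960/19019 = 90720.

90720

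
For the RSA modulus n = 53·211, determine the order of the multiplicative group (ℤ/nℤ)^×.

10920

φ(53) = 53 − 1 = 52.
φ(211) = 211 − 1 = 210.
φ(11183) = 52 × 210 = 10920.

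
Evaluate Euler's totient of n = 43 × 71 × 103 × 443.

φ(43) = 43 − 1 = 42.
φ(71) = 71 − 1 = 70.
φ(103) = 103 − 1 = 102.
φ(443) = 443 − 1 = 442.
φ(139305337) = 42 × 70 × 102 × 442 = 132546960.

132546960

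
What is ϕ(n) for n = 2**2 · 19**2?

684

φ(1444) = 1444 · (1 − 1/2) · (1 − 1/19)
       = 1444 · 18/38 = 684.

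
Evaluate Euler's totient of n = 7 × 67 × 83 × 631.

φ(7) = 7 − 1 = 6.
φ(67) = 67 − 1 = 66.
φ(83) = 83 − 1 = 82.
φ(631) = 631 − 1 = 630.
Multiply: 6 · 66 · 82 · 630 = 20457360.

20457360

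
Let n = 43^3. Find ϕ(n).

77658

φ(79507) = 79507 · (1 − 1/43)
       = 79507 · 42/43 = 77658.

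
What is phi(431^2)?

185330

φ(431^2) = 431^1·(431−1) = 431·430 = 185330.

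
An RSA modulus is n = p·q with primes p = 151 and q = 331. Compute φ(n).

For distinct primes, φ(pq) = (p−1)(q−1) = 150 × 330 = 49500.

49500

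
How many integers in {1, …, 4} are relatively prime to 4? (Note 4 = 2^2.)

2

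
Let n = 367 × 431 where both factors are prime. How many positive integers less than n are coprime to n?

157380

φ(158177) = 158177 · (1 − 1/367) · (1 − 1/431)
       = 158177 · 157380/158177 = 157380.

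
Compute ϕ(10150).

3360

Prime factorization: 10150 = 2 * 5^2 * 7 * 29.
φ(10150) = 10150 · (1 − 1/2) · (1 − 1/5) · (1 − 1/7) · (1 − 1/29)
       = 10150 · 672/2030 = 3360.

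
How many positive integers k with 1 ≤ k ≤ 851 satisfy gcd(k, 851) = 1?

First factor: 851 = 23 · 37.
φ(23) = 23 − 1 = 22.
φ(37) = 37 − 1 = 36.
φ(851) = 22 × 36 = 792.

792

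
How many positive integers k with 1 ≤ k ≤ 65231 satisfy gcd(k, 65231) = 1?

60480

65231 = 37 × 41 × 43.
φ(37) = 37 − 1 = 36.
φ(41) = 41 − 1 = 40.
φ(43) = 43 − 1 = 42.
Since φ is multiplicative, φ(65231) = 36 · 40 · 42 = 60480.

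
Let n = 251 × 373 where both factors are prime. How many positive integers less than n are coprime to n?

φ(pq) = (p−1)(q−1) = 250 · 372 = 93000.

93000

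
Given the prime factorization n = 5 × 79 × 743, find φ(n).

231504

φ(293485) = 293485 · (1 − 1/5) · (1 − 1/79) · (1 − 1/743)
       = 293485 · 231504/293485 = 231504.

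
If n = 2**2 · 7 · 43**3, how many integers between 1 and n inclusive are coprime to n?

φ(2226196) = 2226196 · (1 − 1/2) · (1 − 1/7) · (1 − 1/43)
       = 2226196 · 252/602 = 931896.

931896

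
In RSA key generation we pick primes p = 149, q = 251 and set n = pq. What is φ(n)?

37000

φ(37399) = 37399 · (1 − 1/149) · (1 − 1/251)
       = 37399 · 37000/37399 = 37000.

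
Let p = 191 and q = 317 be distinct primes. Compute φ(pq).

φ(60547) = 60547 · (1 − 1/191) · (1 − 1/317)
       = 60547 · 60040/60547 = 60040.

60040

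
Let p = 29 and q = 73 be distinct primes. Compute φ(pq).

φ(n) = (p − 1)(q − 1) = (29−1)(73−1) = 28·72 = 2016.

2016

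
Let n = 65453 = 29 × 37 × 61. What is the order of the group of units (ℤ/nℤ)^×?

60480

φ(29) = 29 − 1 = 28.
φ(37) = 37 − 1 = 36.
φ(61) = 61 − 1 = 60.
Multiply: 28 · 36 · 60 = 60480.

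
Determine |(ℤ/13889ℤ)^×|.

First factor: 13889 = 17 · 19 · 43.
φ(13889) = 13889 · (1 − 1/17) · (1 − 1/19) · (1 − 1/43)
       = 13889 · 12096/13889 = 12096.

12096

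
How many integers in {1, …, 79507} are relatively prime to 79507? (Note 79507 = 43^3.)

77658

φ(43^3) = 43^3 − 43^2 = 79507 − 1849 = 77658.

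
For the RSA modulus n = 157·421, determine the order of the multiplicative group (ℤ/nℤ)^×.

65520

φ(66097) = 66097 · (1 − 1/157) · (1 − 1/421)
       = 66097 · 65520/66097 = 65520.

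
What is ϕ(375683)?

268800

375683 = 7^2 * 11 * 17 * 41.
φ(375683) = 375683 · (1 − 1/7) · (1 − 1/11) · (1 − 1/17) · (1 − 1/41)
       = 375683 · 38400/53669 = 268800.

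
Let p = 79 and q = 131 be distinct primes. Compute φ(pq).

10140

φ(10349) = 10349 · (1 − 1/79) · (1 − 1/131)
       = 10349 · 10140/10349 = 10140.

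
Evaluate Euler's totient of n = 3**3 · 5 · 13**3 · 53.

φ(15719535) = 15719535 · (1 − 1/3) · (1 − 1/5) · (1 − 1/13) · (1 − 1/53)
       = 15719535 · 4992/10335 = 7592832.

7592832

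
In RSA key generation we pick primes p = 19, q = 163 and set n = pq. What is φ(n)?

φ(19) = 19 − 1 = 18.
φ(163) = 163 − 1 = 162.
Since φ is multiplicative, φ(3097) = 18 · 162 = 2916.

2916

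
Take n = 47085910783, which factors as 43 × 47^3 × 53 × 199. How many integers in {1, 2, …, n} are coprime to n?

43941145248

φ(47085910783) = 47085910783 · (1 − 1/43) · (1 − 1/47) · (1 − 1/53) · (1 − 1/199)
       = 47085910783 · 19891872/21315487 = 43941145248.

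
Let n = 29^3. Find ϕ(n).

23548

φ(29^3) = 29^2·(29−1) = 841·28 = 23548.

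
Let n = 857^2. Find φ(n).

φ(734449) = 734449 · (1 − 1/857)
       = 734449 · 856/857 = 733592.

733592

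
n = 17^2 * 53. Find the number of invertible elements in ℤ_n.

14144

φ(15317) = 15317 · (1 − 1/17) · (1 − 1/53)
       = 15317 · 832/901 = 14144.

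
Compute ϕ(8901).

5544

Prime factorization: 8901 = 3^2 * 23 * 43.
φ(8901) = 8901 · (1 − 1/3) · (1 − 1/23) · (1 − 1/43)
       = 8901 · 1848/2967 = 5544.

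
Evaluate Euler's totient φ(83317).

Prime factorization: 83317 = 13^2 * 17 * 29.
φ(13^2) = 13^1·(13−1) = 13·12 = 156.
φ(17) = 17 − 1 = 16.
φ(29) = 29 − 1 = 28.
Since φ is multiplicative, φ(83317) = 156 · 16 · 28 = 69888.

69888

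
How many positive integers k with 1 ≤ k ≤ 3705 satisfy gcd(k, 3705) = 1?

1728

Factor 3705: 3705 = 3 × 5 × 13 × 19.
φ(3) = 3 − 1 = 2.
φ(5) = 5 − 1 = 4.
φ(13) = 13 − 1 = 12.
φ(19) = 19 − 1 = 18.
Multiply: 2 · 4 · 12 · 18 = 1728.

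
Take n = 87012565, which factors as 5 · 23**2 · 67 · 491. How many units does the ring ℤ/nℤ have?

65456160

φ(87012565) = 87012565 · (1 − 1/5) · (1 − 1/23) · (1 − 1/67) · (1 − 1/491)
       = 87012565 · 2845920/3783155 = 65456160.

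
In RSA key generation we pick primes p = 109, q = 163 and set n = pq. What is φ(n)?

φ(n) = (p − 1)(q − 1) = (109−1)(163−1) = 108·162 = 17496.

17496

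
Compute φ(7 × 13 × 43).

φ(7) = 7 − 1 = 6.
φ(13) = 13 − 1 = 12.
φ(43) = 43 − 1 = 42.
φ(3913) = 6 × 12 × 42 = 3024.

3024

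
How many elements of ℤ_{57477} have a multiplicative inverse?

57477 = 3 × 7**2 × 17 × 23.
φ(3) = 3 − 1 = 2.
φ(7^2) = 7^1·(7−1) = 7·6 = 42.
φ(17) = 17 − 1 = 16.
φ(23) = 23 − 1 = 22.
Since φ is multiplicative, φ(57477) = 2 · 42 · 16 · 22 = 29568.

29568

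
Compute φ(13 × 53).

624

φ(689) = 689 · (1 − 1/13) · (1 − 1/53)
       = 689 · 624/689 = 624.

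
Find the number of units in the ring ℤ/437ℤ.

396

Prime factorization: 437 = 19 · 23.
φ(437) = 437 · (1 − 1/19) · (1 − 1/23)
       = 437 · 396/437 = 396.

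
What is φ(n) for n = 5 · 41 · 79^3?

77887680

φ(5) = 5 − 1 = 4.
φ(41) = 41 − 1 = 40.
φ(79^3) = 79^3 − 79^2 = 493039 − 6241 = 486798.
Multiply: 4 · 40 · 486798 = 77887680.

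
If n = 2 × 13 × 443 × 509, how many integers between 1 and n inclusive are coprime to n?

φ(5862662) = 5862662 · (1 − 1/2) · (1 − 1/13) · (1 − 1/443) · (1 − 1/509)
       = 5862662 · 2694432/5862662 = 2694432.

2694432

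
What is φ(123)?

Factor 123: 123 = 3 · 41.
φ(3) = 3 − 1 = 2.
φ(41) = 41 − 1 = 40.
φ(123) = 2 × 40 = 80.

80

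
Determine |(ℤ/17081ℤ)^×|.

15120

Factor 17081: 17081 = 19 · 29 · 31.
φ(19) = 19 − 1 = 18.
φ(29) = 29 − 1 = 28.
φ(31) = 31 − 1 = 30.
Multiply: 18 · 28 · 30 = 15120.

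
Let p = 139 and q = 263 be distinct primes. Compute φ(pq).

36156

φ(139) = 139 − 1 = 138.
φ(263) = 263 − 1 = 262.
Since φ is multiplicative, φ(36557) = 138 · 262 = 36156.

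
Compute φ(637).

504

637 = 7^2 × 13.
φ(637) = 637 · (1 − 1/7) · (1 − 1/13)
       = 637 · 72/91 = 504.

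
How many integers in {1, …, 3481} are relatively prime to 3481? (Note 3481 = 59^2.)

3422

φ(59^2) = 59^2 − 59^1 = 3481 − 59 = 3422.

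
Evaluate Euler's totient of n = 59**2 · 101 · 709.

φ(59^2) = 59^2 − 59^1 = 3481 − 59 = 3422.
φ(101) = 101 − 1 = 100.
φ(709) = 709 − 1 = 708.
Multiply: 3422 · 100 · 708 = 242277600.

242277600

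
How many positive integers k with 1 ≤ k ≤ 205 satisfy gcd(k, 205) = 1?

160

First factor: 205 = 5 · 41.
φ(205) = 205 · (1 − 1/5) · (1 − 1/41)
       = 205 · 160/205 = 160.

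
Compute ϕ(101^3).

1020100

φ(101^3) = 101^3 − 101^2 = 1030301 − 10201 = 1020100.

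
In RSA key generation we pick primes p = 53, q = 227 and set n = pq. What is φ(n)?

For distinct primes, φ(pq) = (p−1)(q−1) = 52 × 226 = 11752.

11752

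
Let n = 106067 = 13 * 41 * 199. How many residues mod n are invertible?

φ(106067) = 106067 · (1 − 1/13) · (1 − 1/41) · (1 − 1/199)
       = 106067 · 95040/106067 = 95040.

95040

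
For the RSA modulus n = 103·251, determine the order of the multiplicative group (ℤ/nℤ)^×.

φ(pq) = (p−1)(q−1) = 102 · 250 = 25500.

25500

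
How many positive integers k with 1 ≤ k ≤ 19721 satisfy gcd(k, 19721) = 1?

17280

19721 = 13 · 37 · 41.
φ(13) = 13 − 1 = 12.
φ(37) = 37 − 1 = 36.
φ(41) = 41 − 1 = 40.
Multiply: 12 · 36 · 40 = 17280.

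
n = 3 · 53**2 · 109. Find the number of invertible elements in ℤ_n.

φ(918543) = 918543 · (1 − 1/3) · (1 − 1/53) · (1 − 1/109)
       = 918543 · 11232/17331 = 595296.

595296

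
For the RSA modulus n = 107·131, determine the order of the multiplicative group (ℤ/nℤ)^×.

13780

φ(14017) = 14017 · (1 − 1/107) · (1 − 1/131)
       = 14017 · 13780/14017 = 13780.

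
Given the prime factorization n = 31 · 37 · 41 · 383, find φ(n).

φ(18011341) = 18011341 · (1 − 1/31) · (1 − 1/37) · (1 − 1/41) · (1 − 1/383)
       = 18011341 · 16502400/18011341 = 16502400.

16502400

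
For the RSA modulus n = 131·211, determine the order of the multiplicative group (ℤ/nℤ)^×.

For distinct primes, φ(pq) = (p−1)(q−1) = 130 × 210 = 27300.

27300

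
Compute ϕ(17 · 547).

φ(17) = 17 − 1 = 16.
φ(547) = 547 − 1 = 546.
φ(9299) = 16 × 546 = 8736.

8736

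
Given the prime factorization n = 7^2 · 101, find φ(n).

4200

φ(4949) = 4949 · (1 − 1/7) · (1 − 1/101)
       = 4949 · 600/707 = 4200.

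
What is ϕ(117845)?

72576

Factor 117845: 117845 = 5 * 7^2 * 13 * 37.
φ(5) = 5 − 1 = 4.
φ(7^2) = 7^2 − 7^1 = 49 − 7 = 42.
φ(13) = 13 − 1 = 12.
φ(37) = 37 − 1 = 36.
φ(117845) = 4 × 42 × 12 × 36 = 72576.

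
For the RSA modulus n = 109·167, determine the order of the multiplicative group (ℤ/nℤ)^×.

φ(109) = 109 − 1 = 108.
φ(167) = 167 − 1 = 166.
Multiply: 108 · 166 = 17928.

17928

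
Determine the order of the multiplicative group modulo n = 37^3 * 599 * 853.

φ(37^3) = 37^2·(37−1) = 1369·36 = 49284.
φ(599) = 599 − 1 = 598.
φ(853) = 853 − 1 = 852.
Since φ is multiplicative, φ(25880998391) = 49284 · 598 · 852 = 25110000864.

25110000864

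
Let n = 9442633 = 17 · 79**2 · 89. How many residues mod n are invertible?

8676096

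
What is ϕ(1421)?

1176

Factor 1421: 1421 = 7^2 * 29.
φ(7^2) = 7^1·(7−1) = 7·6 = 42.
φ(29) = 29 − 1 = 28.
Multiply: 42 · 28 = 1176.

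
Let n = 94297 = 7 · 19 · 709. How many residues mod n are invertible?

76464

φ(94297) = 94297 · (1 − 1/7) · (1 − 1/19) · (1 − 1/709)
       = 94297 · 76464/94297 = 76464.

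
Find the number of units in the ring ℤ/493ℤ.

493 = 17 × 29.
φ(17) = 17 − 1 = 16.
φ(29) = 29 − 1 = 28.
Since φ is multiplicative, φ(493) = 16 · 28 = 448.

448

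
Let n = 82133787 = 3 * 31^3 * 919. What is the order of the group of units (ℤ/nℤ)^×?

φ(3) = 3 − 1 = 2.
φ(31^3) = 31^2·(31−1) = 961·30 = 28830.
φ(919) = 919 − 1 = 918.
Since φ is multiplicative, φ(82133787) = 2 · 28830 · 918 = 52931880.

52931880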